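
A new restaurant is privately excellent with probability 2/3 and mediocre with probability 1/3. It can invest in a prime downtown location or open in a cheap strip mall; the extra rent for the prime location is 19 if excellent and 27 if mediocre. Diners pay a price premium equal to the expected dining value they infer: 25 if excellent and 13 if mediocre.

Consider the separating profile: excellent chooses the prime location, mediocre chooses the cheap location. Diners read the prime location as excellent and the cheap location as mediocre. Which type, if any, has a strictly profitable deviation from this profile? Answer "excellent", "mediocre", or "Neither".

excellent

The prime location pays 25; the cheap location pays 13.
excellent: assigned the prime location, nets 25 − 19 = 6; deviating to the cheap location nets 13.
mediocre: assigned the cheap location, nets 13; deviating to the prime location nets 25 − 27 = -2.
The excellent type gains 7 by deviating.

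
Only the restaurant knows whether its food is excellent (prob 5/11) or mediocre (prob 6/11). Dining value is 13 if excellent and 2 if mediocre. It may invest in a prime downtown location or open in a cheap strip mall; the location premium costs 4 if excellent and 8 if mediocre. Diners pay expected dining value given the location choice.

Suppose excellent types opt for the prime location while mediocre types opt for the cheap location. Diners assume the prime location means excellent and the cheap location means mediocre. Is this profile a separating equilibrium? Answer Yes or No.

Under these beliefs, the prime location earns price premium 13 and the cheap location earns price premium 2.
excellent: the prime location nets 13 − 4 = 9; the cheap location nets 2. excellent prefers the prime location.
mediocre: the prime location nets 13 − 8 = 5; the cheap location nets 2. mediocre would deviate to the prime location.
mediocre has a profitable deviation, so the profile is not an equilibrium.

No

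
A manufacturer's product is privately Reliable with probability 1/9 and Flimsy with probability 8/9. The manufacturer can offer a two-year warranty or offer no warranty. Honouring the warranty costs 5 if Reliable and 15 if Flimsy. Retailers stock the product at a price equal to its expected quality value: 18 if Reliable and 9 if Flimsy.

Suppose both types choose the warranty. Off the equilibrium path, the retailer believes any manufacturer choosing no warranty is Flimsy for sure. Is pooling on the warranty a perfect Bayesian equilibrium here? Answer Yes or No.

No

On path, the retailer holds the prior and pays 1/9·18 + 8/9·9 = 10. Off path (no warranty), believing Flimsy, it pays 9.
Reliable: the warranty nets 10 − 5 = 5; no warranty nets 9. Reliable would deviate.
Flimsy: the warranty nets 10 − 15 = -5; no warranty nets 9. Flimsy would deviate.
A type deviates, so pooling fails.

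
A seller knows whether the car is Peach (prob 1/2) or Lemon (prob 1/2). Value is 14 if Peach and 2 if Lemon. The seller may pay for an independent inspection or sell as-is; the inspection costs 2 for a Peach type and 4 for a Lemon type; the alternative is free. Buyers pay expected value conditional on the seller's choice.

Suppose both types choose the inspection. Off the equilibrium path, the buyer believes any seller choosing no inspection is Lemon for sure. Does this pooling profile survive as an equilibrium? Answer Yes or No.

On path, the buyer holds the prior and pays 1/2·14 + 1/2·2 = 8. Off path (no inspection), believing Lemon, it pays 2.
Peach: the inspection nets 8 − 2 = 6; no inspection nets 2. Peach stays.
Lemon: the inspection nets 8 − 4 = 4; no inspection nets 2. Lemon stays.
No type deviates, so pooling is sustained.

Yes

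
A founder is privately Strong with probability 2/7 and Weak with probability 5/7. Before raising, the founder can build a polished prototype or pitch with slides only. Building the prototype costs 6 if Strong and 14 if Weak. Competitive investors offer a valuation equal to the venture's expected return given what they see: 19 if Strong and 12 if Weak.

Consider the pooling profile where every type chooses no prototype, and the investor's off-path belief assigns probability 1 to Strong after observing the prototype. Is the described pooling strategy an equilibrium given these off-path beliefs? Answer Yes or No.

On path, the investor holds the prior and pays 2/7·19 + 5/7·12 = 14. Off path (the prototype), believing Strong, it pays 19.
Strong: no prototype nets 14; the prototype nets 19 − 6 = 13. Strong stays.
Weak: no prototype nets 14; the prototype nets 19 − 14 = 5. Weak stays.
No type deviates, so pooling is sustained.

Yes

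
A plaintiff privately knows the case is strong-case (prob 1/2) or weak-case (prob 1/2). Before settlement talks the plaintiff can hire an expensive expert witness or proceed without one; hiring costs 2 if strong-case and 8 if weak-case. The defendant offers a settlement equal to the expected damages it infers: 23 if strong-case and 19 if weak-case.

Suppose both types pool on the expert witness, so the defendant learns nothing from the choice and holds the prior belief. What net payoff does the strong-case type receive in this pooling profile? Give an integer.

19

Pooled settlement = 1/2·23 + 1/2·19 = 21.
strong-case pays cost 2 for the expert witness, so net payoff = 21 − 2 = 19.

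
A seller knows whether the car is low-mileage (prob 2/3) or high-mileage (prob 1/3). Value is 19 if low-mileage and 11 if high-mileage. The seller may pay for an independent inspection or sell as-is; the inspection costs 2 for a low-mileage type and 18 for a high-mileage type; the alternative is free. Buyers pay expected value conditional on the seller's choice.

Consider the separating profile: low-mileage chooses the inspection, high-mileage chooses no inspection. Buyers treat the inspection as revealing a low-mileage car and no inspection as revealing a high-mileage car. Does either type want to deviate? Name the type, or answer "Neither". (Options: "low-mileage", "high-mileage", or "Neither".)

Neither

The inspection pays 19; no inspection pays 11.
low-mileage: assigned the inspection, nets 19 − 2 = 17; deviating to no inspection nets 11.
high-mileage: assigned no inspection, nets 11; deviating to the inspection nets 19 − 18 = 1.
Both types strictly prefer their assigned action; no profitable deviation.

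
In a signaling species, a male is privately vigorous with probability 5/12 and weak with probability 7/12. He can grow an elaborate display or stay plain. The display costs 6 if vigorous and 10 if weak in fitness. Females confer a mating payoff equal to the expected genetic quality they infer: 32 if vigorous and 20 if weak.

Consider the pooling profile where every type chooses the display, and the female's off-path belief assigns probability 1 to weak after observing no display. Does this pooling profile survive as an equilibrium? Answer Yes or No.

On path, the female holds the prior and pays 5/12·32 + 7/12·20 = 25. Off path (no display), believing weak, it pays 20.
vigorous: the display nets 25 − 6 = 19; no display nets 20. vigorous would deviate.
weak: the display nets 25 − 10 = 15; no display nets 20. weak would deviate.
A type deviates, so pooling fails.

No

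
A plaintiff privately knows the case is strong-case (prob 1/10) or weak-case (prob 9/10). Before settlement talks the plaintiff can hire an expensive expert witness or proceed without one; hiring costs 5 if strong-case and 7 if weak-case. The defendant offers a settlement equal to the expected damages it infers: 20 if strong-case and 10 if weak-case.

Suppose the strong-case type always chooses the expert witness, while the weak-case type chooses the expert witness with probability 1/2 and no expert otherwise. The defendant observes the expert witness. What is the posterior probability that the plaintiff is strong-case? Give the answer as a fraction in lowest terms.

P(the expert witness) = (1/10)·1 + (9/10)·(1/2) = 11/20.
By Bayes' rule, P(strong-case | the expert witness) = (1/10) / (11/20) = 2/11.

2/11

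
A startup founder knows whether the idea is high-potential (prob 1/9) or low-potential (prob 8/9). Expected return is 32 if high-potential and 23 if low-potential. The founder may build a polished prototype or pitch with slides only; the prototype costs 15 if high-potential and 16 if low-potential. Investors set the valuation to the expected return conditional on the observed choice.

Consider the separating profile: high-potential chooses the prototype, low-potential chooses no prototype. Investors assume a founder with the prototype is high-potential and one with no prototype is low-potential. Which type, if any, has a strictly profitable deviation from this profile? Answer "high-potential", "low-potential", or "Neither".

high-potential

The prototype pays 32; no prototype pays 23.
high-potential: assigned the prototype, nets 32 − 15 = 17; deviating to no prototype nets 23.
low-potential: assigned no prototype, nets 23; deviating to the prototype nets 32 − 16 = 16.
The high-potential type gains 6 by deviating.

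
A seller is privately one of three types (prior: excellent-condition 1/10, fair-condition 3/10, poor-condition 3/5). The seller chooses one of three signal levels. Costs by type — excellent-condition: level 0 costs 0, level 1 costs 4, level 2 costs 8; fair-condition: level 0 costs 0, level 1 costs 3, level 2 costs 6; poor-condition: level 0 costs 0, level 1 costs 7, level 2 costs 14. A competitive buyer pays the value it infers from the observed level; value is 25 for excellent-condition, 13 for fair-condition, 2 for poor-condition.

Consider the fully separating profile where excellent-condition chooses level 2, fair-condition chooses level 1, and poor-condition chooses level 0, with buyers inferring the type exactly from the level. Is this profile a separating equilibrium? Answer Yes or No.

Separating prices: level 2 → 25, level 1 → 13, level 0 → 2.
excellent-condition (assigned level 2): level 0: 2 − 0 = 2; level 1: 13 − 4 = 9; level 2: 25 − 8 = 17. excellent-condition stays.
fair-condition (assigned level 1): level 0: 2 − 0 = 2; level 1: 13 − 3 = 10; level 2: 25 − 6 = 19. fair-condition prefers level 2.
poor-condition (assigned level 0): level 0: 2 − 0 = 2; level 1: 13 − 7 = 6; level 2: 25 − 14 = 11. poor-condition prefers level 2.
At least one type deviates; the separating profile fails.

No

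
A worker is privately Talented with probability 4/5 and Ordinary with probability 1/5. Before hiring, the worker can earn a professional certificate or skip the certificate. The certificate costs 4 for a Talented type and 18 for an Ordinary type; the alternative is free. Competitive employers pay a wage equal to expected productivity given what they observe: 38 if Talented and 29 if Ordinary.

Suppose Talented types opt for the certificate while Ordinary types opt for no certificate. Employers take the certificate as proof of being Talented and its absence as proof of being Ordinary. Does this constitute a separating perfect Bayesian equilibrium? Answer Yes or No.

Under these beliefs, the certificate earns wage 38 and no certificate earns wage 29.
Talented: the certificate nets 38 − 4 = 34; no certificate nets 29. Talented prefers the certificate.
Ordinary: the certificate nets 38 − 18 = 20; no certificate nets 29. Ordinary prefers no certificate.
Neither type deviates, so the separating profile is an equilibrium.

Yes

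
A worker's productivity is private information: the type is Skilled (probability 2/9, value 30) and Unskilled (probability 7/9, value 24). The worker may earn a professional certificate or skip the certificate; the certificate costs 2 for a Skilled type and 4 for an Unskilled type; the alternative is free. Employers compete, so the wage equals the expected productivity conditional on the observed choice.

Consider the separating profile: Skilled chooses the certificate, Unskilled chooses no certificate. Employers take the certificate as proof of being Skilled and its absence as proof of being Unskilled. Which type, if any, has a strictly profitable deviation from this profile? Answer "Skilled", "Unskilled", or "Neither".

Unskilled

The certificate pays 30; no certificate pays 24.
Skilled: assigned the certificate, nets 30 − 2 = 28; deviating to no certificate nets 24.
Unskilled: assigned no certificate, nets 24; deviating to the certificate nets 30 − 4 = 26.
The Unskilled type gains 2 by deviating.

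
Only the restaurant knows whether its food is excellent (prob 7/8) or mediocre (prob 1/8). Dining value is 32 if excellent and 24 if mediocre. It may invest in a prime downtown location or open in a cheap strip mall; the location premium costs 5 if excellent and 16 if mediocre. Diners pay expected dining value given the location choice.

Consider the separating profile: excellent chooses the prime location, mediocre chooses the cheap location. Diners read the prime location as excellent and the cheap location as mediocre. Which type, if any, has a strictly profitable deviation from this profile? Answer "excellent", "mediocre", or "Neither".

The prime location pays 32; the cheap location pays 24.
excellent: assigned the prime location, nets 32 − 5 = 27; deviating to the cheap location nets 24.
mediocre: assigned the cheap location, nets 24; deviating to the prime location nets 32 − 16 = 16.
Both types strictly prefer their assigned action; no profitable deviation.

Neither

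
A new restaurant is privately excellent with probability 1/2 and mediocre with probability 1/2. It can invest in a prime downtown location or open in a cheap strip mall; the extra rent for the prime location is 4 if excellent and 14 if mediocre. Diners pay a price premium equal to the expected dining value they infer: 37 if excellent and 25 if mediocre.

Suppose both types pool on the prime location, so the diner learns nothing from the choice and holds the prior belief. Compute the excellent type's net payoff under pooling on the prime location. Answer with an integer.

27

Pooled price premium = 1/2·37 + 1/2·25 = 31.
excellent pays cost 4 for the prime location, so net payoff = 31 − 4 = 27.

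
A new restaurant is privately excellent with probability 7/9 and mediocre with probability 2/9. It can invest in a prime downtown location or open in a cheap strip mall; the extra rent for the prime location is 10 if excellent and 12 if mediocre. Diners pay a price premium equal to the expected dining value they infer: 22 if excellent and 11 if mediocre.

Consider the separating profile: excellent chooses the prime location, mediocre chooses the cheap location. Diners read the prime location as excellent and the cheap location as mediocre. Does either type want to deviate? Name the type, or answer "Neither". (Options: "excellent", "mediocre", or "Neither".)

The prime location pays 22; the cheap location pays 11.
excellent: assigned the prime location, nets 22 − 10 = 12; deviating to the cheap location nets 11.
mediocre: assigned the cheap location, nets 11; deviating to the prime location nets 22 − 12 = 10.
Both types strictly prefer their assigned action; no profitable deviation.

Neither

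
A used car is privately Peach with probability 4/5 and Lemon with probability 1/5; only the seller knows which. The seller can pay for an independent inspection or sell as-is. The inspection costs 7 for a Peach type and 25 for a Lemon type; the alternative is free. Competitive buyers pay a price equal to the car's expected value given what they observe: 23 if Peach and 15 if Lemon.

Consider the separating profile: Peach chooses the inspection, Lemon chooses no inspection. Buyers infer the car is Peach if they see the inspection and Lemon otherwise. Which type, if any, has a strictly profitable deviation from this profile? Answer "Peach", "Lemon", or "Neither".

Neither

The inspection pays 23; no inspection pays 15.
Peach: assigned the inspection, nets 23 − 7 = 16; deviating to no inspection nets 15.
Lemon: assigned no inspection, nets 15; deviating to the inspection nets 23 − 25 = -2.
Both types strictly prefer their assigned action; no profitable deviation.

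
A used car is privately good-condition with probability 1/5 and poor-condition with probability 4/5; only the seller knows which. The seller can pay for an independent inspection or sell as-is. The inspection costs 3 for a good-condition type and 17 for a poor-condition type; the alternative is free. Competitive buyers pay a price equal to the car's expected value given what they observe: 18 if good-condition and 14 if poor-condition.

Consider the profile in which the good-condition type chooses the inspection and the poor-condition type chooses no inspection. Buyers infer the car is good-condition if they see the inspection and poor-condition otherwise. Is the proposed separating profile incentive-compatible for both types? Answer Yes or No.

Under these beliefs, the inspection earns price 18 and no inspection earns price 14.
good-condition: the inspection nets 18 − 3 = 15; no inspection nets 14. good-condition prefers the inspection.
poor-condition: the inspection nets 18 − 17 = 1; no inspection nets 14. poor-condition prefers no inspection.
Neither type deviates, so the separating profile is an equilibrium.

Yes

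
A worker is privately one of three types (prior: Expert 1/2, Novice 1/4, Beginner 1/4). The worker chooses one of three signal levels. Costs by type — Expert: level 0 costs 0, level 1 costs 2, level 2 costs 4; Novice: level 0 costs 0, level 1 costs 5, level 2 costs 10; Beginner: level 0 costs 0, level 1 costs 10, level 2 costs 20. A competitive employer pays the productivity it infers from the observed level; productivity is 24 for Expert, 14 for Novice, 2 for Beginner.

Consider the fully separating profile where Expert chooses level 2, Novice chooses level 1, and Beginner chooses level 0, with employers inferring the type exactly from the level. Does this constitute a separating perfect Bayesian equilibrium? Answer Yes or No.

No

Separating wages: level 2 → 24, level 1 → 14, level 0 → 2.
Expert (assigned level 2): level 0: 2 − 0 = 2; level 1: 14 − 2 = 12; level 2: 24 − 4 = 20. Expert stays.
Novice (assigned level 1): level 0: 2 − 0 = 2; level 1: 14 − 5 = 9; level 2: 24 − 10 = 14. Novice prefers level 2.
Beginner (assigned level 0): level 0: 2 − 0 = 2; level 1: 14 − 10 = 4; level 2: 24 − 20 = 4. Beginner prefers level 1.
At least one type deviates; the separating profile fails.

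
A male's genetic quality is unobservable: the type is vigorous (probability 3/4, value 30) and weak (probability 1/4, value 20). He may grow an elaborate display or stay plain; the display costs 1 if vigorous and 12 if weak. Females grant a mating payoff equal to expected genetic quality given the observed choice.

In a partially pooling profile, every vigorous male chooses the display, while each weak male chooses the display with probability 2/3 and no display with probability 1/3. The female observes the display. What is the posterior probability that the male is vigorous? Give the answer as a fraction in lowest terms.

P(the display) = (3/4)·1 + (1/4)·(2/3) = 11/12.
By Bayes' rule, P(vigorous | the display) = (3/4) / (11/12) = 9/11.

9/11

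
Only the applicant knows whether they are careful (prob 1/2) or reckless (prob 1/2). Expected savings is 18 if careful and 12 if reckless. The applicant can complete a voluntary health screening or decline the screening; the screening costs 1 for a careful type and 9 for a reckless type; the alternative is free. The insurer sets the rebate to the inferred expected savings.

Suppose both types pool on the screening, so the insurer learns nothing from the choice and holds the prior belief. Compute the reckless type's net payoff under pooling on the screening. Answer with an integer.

6

Pooled rebate = 1/2·18 + 1/2·12 = 15.
reckless pays cost 9 for the screening, so net payoff = 15 − 9 = 6.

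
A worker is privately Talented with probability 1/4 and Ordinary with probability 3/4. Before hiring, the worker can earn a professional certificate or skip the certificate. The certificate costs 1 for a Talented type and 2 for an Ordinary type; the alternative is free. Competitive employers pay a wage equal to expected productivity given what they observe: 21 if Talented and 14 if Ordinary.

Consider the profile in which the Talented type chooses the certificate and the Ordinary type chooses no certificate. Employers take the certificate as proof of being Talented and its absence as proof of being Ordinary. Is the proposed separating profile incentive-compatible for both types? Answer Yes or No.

Under these beliefs, the certificate earns wage 21 and no certificate earns wage 14.
Talented: the certificate nets 21 − 1 = 20; no certificate nets 14. Talented prefers the certificate.
Ordinary: the certificate nets 21 − 2 = 19; no certificate nets 14. Ordinary would deviate to the certificate.
Ordinary has a profitable deviation, so the profile is not an equilibrium.

No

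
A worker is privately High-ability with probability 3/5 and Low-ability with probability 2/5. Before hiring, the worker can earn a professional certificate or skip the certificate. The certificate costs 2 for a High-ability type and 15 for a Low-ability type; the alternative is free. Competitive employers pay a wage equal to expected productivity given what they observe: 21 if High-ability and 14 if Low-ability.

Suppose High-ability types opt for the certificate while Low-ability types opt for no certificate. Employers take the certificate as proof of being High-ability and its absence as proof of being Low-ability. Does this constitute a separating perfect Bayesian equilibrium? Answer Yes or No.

Under these beliefs, the certificate earns wage 21 and no certificate earns wage 14.
High-ability: the certificate nets 21 − 2 = 19; no certificate nets 14. High-ability prefers the certificate.
Low-ability: the certificate nets 21 − 15 = 6; no certificate nets 14. Low-ability prefers no certificate.
Neither type deviates, so the separating profile is an equilibrium.

Yes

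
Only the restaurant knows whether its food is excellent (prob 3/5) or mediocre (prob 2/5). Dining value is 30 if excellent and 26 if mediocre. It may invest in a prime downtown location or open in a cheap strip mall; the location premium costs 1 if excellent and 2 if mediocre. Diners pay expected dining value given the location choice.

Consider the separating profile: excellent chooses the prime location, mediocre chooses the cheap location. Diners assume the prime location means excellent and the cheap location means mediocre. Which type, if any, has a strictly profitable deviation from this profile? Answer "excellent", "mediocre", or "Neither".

The prime location pays 30; the cheap location pays 26.
excellent: assigned the prime location, nets 30 − 1 = 29; deviating to the cheap location nets 26.
mediocre: assigned the cheap location, nets 26; deviating to the prime location nets 30 − 2 = 28.
The mediocre type gains 2 by deviating.

mediocre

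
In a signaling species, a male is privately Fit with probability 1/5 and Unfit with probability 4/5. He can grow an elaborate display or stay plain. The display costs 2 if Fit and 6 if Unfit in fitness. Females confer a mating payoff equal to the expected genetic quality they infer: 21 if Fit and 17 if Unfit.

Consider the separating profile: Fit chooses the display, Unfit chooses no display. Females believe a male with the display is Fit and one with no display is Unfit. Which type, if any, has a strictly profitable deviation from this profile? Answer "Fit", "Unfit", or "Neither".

Neither

The display pays 21; no display pays 17.
Fit: assigned the display, nets 21 − 2 = 19; deviating to no display nets 17.
Unfit: assigned no display, nets 17; deviating to the display nets 21 − 6 = 15.
Both types strictly prefer their assigned action; no profitable deviation.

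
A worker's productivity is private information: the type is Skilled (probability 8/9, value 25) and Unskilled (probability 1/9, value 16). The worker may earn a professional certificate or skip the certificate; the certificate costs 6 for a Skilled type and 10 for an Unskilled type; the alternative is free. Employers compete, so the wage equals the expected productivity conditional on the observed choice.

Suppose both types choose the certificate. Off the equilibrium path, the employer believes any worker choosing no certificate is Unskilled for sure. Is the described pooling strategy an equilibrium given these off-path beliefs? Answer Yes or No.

On path, the employer holds the prior and pays 8/9·25 + 1/9·16 = 24. Off path (no certificate), believing Unskilled, it pays 16.
Skilled: the certificate nets 24 − 6 = 18; no certificate nets 16. Skilled stays.
Unskilled: the certificate nets 24 − 10 = 14; no certificate nets 16. Unskilled would deviate.
A type deviates, so pooling fails.

No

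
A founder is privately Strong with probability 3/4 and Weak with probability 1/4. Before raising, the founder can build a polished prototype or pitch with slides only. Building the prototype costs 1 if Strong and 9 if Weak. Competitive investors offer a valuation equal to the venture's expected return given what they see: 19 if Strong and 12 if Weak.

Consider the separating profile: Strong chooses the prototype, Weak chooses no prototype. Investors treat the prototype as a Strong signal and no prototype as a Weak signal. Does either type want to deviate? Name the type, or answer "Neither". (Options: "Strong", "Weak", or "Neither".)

The prototype pays 19; no prototype pays 12.
Strong: assigned the prototype, nets 19 − 1 = 18; deviating to no prototype nets 12.
Weak: assigned no prototype, nets 12; deviating to the prototype nets 19 − 9 = 10.
Both types strictly prefer their assigned action; no profitable deviation.

Neither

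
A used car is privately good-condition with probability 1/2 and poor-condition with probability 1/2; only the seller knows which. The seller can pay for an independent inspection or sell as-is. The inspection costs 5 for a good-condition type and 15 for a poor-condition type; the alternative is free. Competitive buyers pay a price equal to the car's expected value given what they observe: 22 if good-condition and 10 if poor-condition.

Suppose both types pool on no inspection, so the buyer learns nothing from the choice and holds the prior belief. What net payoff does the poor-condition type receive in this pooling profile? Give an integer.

16

Pooled price = 1/2·22 + 1/2·10 = 16.
poor-condition pays no cost for no inspection, so net payoff = 16.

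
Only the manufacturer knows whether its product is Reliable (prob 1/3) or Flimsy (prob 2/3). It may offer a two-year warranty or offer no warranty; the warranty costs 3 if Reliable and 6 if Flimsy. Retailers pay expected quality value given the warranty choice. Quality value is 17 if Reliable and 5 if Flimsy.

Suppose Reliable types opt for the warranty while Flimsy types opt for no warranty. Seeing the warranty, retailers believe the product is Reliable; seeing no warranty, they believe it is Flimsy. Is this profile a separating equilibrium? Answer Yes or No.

Under these beliefs, the warranty earns price 17 and no warranty earns price 5.
Reliable: the warranty nets 17 − 3 = 14; no warranty nets 5. Reliable prefers the warranty.
Flimsy: the warranty nets 17 − 6 = 11; no warranty nets 5. Flimsy would deviate to the warranty.
Flimsy has a profitable deviation, so the profile is not an equilibrium.

No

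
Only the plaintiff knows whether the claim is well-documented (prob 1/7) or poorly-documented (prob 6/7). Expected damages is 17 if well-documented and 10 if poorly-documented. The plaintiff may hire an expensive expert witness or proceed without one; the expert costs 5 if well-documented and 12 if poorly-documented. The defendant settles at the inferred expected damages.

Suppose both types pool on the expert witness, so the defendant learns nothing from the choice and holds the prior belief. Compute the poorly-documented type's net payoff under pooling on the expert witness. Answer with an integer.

Pooled settlement = 1/7·17 + 6/7·10 = 11.
poorly-documented pays cost 12 for the expert witness, so net payoff = 11 − 12 = -1.

-1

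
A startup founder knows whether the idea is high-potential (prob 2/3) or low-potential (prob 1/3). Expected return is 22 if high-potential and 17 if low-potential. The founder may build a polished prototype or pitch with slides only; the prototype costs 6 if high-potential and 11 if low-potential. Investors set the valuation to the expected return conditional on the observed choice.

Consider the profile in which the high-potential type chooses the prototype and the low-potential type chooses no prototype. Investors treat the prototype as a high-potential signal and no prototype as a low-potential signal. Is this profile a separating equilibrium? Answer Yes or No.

No

Under these beliefs, the prototype earns valuation 22 and no prototype earns valuation 17.
high-potential: the prototype nets 22 − 6 = 16; no prototype nets 17. high-potential would deviate to no prototype.
low-potential: the prototype nets 22 − 11 = 11; no prototype nets 17. low-potential prefers no prototype.
high-potential has a profitable deviation, so the profile is not an equilibrium.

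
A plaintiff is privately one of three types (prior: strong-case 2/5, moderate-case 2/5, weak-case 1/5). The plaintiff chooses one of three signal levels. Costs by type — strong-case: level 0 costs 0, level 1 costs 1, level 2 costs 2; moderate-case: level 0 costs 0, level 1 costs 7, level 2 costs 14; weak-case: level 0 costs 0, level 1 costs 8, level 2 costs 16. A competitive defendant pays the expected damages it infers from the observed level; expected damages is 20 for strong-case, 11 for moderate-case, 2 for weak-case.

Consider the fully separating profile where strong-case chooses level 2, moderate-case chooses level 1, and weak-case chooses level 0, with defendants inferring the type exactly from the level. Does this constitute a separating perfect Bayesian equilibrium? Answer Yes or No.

No

Separating settlements: level 2 → 20, level 1 → 11, level 0 → 2.
strong-case (assigned level 2): level 0: 2 − 0 = 2; level 1: 11 − 1 = 10; level 2: 20 − 2 = 18. strong-case stays.
moderate-case (assigned level 1): level 0: 2 − 0 = 2; level 1: 11 − 7 = 4; level 2: 20 − 14 = 6. moderate-case prefers level 2.
weak-case (assigned level 0): level 0: 2 − 0 = 2; level 1: 11 − 8 = 3; level 2: 20 − 16 = 4. weak-case prefers level 2.
At least one type deviates; the separating profile fails.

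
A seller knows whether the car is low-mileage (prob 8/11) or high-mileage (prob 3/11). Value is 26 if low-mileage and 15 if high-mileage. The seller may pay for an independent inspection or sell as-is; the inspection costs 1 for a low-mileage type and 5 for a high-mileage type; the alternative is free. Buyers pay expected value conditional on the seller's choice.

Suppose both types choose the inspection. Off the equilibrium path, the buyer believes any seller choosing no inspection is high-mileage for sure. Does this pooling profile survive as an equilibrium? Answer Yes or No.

Yes

On path, the buyer holds the prior and pays 8/11·26 + 3/11·15 = 23. Off path (no inspection), believing high-mileage, it pays 15.
low-mileage: the inspection nets 23 − 1 = 22; no inspection nets 15. low-mileage stays.
high-mileage: the inspection nets 23 − 5 = 18; no inspection nets 15. high-mileage stays.
No type deviates, so pooling is sustained.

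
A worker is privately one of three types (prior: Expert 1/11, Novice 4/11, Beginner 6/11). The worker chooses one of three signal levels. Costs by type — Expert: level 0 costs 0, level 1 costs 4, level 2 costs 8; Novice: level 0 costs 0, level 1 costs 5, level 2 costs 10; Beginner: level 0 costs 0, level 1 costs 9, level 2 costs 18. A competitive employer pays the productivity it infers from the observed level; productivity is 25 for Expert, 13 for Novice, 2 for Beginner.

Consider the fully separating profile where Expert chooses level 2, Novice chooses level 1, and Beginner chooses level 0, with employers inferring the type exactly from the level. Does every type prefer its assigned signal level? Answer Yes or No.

Separating wages: level 2 → 25, level 1 → 13, level 0 → 2.
Expert (assigned level 2): level 0: 2 − 0 = 2; level 1: 13 − 4 = 9; level 2: 25 − 8 = 17. Expert stays.
Novice (assigned level 1): level 0: 2 − 0 = 2; level 1: 13 − 5 = 8; level 2: 25 − 10 = 15. Novice prefers level 2.
Beginner (assigned level 0): level 0: 2 − 0 = 2; level 1: 13 − 9 = 4; level 2: 25 − 18 = 7. Beginner prefers level 2.
At least one type deviates; the separating profile fails.

No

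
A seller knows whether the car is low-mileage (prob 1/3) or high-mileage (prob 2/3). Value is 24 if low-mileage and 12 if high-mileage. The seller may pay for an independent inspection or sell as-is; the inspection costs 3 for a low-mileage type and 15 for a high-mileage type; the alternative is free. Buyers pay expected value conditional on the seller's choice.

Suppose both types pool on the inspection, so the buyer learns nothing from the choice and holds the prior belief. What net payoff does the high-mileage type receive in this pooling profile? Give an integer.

1

Pooled price = 1/3·24 + 2/3·12 = 16.
high-mileage pays cost 15 for the inspection, so net payoff = 16 − 15 = 1.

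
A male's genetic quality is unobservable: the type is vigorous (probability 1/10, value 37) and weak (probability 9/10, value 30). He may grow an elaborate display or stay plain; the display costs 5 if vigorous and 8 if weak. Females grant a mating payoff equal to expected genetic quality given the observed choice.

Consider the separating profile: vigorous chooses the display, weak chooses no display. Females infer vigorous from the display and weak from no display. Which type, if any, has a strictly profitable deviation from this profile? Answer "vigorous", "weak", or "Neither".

Neither

The display pays 37; no display pays 30.
vigorous: assigned the display, nets 37 − 5 = 32; deviating to no display nets 30.
weak: assigned no display, nets 30; deviating to the display nets 37 − 8 = 29.
Both types strictly prefer their assigned action; no profitable deviation.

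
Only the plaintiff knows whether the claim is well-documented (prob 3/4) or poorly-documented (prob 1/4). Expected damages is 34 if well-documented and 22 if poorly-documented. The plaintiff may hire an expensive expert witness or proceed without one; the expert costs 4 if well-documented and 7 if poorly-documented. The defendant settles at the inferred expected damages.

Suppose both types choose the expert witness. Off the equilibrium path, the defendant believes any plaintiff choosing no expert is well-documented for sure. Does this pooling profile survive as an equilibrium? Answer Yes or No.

On path, the defendant holds the prior and pays 3/4·34 + 1/4·22 = 31. Off path (no expert), believing well-documented, it pays 34.
well-documented: the expert witness nets 31 − 4 = 27; no expert nets 34. well-documented would deviate.
poorly-documented: the expert witness nets 31 − 7 = 24; no expert nets 34. poorly-documented would deviate.
A type deviates, so pooling fails.

No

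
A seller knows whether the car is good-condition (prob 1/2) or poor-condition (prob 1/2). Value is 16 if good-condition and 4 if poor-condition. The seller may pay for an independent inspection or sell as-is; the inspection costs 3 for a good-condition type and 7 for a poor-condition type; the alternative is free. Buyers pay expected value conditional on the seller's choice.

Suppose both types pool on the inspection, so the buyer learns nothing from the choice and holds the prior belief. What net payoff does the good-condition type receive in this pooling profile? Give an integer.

Pooled price = 1/2·16 + 1/2·4 = 10.
good-condition pays cost 3 for the inspection, so net payoff = 10 − 3 = 7.

7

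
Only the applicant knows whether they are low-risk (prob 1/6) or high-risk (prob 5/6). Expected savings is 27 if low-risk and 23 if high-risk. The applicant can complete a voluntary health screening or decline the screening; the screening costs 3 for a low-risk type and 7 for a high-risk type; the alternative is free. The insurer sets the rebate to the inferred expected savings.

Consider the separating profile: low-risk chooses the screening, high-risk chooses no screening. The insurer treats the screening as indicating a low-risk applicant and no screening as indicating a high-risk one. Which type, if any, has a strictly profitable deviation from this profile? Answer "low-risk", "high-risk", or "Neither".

The screening pays 27; no screening pays 23.
low-risk: assigned the screening, nets 27 − 3 = 24; deviating to no screening nets 23.
high-risk: assigned no screening, nets 23; deviating to the screening nets 27 − 7 = 20.
Both types strictly prefer their assigned action; no profitable deviation.

Neither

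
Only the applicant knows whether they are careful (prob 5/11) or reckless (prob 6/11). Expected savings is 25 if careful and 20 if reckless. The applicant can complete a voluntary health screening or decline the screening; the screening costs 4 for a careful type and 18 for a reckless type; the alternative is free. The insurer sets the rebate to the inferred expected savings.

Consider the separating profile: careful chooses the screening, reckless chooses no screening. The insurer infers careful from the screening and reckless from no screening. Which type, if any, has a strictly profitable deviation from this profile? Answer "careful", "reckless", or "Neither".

Neither

The screening pays 25; no screening pays 20.
careful: assigned the screening, nets 25 − 4 = 21; deviating to no screening nets 20.
reckless: assigned no screening, nets 20; deviating to the screening nets 25 − 18 = 7.
Both types strictly prefer their assigned action; no profitable deviation.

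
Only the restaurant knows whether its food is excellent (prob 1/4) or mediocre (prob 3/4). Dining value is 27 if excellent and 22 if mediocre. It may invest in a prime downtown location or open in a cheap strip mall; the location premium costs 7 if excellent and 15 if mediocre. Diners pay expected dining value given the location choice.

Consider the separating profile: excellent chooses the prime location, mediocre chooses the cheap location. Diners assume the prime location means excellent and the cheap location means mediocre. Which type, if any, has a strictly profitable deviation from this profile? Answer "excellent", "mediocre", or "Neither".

The prime location pays 27; the cheap location pays 22.
excellent: assigned the prime location, nets 27 − 7 = 20; deviating to the cheap location nets 22.
mediocre: assigned the cheap location, nets 22; deviating to the prime location nets 27 − 15 = 12.
The excellent type gains 2 by deviating.

excellent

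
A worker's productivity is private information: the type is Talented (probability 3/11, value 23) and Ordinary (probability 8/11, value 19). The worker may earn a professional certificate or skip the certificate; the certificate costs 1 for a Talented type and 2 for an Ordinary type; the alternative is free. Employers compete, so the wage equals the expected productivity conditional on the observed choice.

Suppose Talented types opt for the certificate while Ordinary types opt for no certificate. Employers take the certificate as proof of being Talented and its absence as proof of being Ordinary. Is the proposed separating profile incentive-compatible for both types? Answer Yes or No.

No

Under these beliefs, the certificate earns wage 23 and no certificate earns wage 19.
Talented: the certificate nets 23 − 1 = 22; no certificate nets 19. Talented prefers the certificate.
Ordinary: the certificate nets 23 − 2 = 21; no certificate nets 19. Ordinary would deviate to the certificate.
Ordinary has a profitable deviation, so the profile is not an equilibrium.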